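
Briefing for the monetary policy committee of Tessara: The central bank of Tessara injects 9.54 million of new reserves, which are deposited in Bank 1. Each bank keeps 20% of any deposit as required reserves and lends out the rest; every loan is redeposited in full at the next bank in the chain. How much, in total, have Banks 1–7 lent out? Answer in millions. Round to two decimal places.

30.16 million

Bank i lends (1 − rr)^i of the original deposit: Bank 1 lends 9.54·0.8000 = 7.6320, Bank 2 lends 9.54·0.8000² = 6.1056, and so on.
Summing a geometric series: total = 9.54·[0.8000·(1 − 0.8000^7) / (1 − 0.8000)] ≈ 30.1573 million.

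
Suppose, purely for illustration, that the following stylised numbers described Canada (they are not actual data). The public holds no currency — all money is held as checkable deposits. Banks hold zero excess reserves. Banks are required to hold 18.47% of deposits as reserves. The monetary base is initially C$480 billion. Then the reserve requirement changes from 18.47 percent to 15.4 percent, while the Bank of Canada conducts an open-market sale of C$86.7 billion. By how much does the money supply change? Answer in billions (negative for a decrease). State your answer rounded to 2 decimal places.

Before: m₁ = 1 / (0.1847) ≈ 5.414185, MB₁ = 480, so M₁ = 5.414185 × 480 = 2598.8088 billion.
After: m₂ = 1 / (0.154) ≈ 6.493506, MB₂ = 480 − 86.7 = 393.3, so M₂ = 6.493506 × 393.3 ≈ 2553.8959 billion.
ΔM = M₂ − M₁ = 2553.8959 − 2598.8088 = -44.9129 billion.

-44.91 billion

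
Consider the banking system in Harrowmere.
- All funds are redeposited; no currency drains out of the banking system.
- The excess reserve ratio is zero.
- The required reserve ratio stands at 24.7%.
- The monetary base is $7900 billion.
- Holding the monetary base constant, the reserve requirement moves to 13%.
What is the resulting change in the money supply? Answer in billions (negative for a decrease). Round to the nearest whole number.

$28785 billion

Initially m₁ = 1 / (0.247) ≈ 4.04858, so M₁ = 4.04858 × 7900 = 31983.782 billion.
After the change m₂ = 1 / (0.13) ≈ 7.69231, so M₂ = 7.69231 × 7900 = 60769.249 billion.
ΔM = M₂ − M₁ = 60769.249 − 31983.782 = 28785.467 billion.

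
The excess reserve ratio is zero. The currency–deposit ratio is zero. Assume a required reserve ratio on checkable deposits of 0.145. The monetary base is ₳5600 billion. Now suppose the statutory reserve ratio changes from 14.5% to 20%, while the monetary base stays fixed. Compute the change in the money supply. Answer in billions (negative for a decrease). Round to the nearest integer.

-10621 billion

Initially m₁ = 1 / (0.145) ≈ 6.89655, so M₁ = 6.89655 × 5600 = 38620.68 billion.
After the change m₂ = 1 / (0.2) = 5, so M₂ = 5 × 5600 = 28000 billion.
ΔM = M₂ − M₁ = 28000 − 38620.68 = -10620.68 billion.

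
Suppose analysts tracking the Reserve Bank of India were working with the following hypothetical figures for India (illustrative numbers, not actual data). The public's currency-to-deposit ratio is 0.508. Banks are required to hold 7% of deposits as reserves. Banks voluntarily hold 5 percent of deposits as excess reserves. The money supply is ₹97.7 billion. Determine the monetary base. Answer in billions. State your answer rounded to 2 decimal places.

The money multiplier is m = (1 + c) / (rr + e + c) = (1 + 0.508) / (0.07 + 0.05 + 0.508) ≈ 2.40127.
MB = M / m = 97.7 / 2.40127 ≈ 40.6868 billion.

₹40.69 billion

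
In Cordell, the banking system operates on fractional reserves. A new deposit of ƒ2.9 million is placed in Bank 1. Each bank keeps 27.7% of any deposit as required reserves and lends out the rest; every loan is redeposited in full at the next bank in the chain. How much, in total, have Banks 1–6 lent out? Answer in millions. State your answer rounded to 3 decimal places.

ƒ6.488 million

Bank i lends (1 − rr)^i of the original deposit: Bank 1 lends 2.9·0.7230 = 2.0967, Bank 2 lends 2.9·0.7230² ≈ 1.5159, and so on.
Summing a geometric series: total = 2.9·[0.7230·(1 − 0.7230^6) / (1 − 0.7230)] ≈ 6.4882 million.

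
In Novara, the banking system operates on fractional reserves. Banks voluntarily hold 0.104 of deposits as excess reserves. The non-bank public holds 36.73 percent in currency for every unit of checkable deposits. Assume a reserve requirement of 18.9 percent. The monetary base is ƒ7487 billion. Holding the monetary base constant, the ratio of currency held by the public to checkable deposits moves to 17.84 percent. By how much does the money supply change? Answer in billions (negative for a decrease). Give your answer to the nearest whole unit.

ƒ3212 billion

Initially m₁ = (1 + 0.3673) / (0.189 + 0.104 + 0.3673) ≈ 2.07073, so M₁ = 2.07073 × 7487 ≈ 15503.5555 billion.
After the change m₂ = (1 + 0.1784) / (0.189 + 0.104 + 0.1784) ≈ 2.49979, so M₂ = 2.49979 × 7487 ≈ 18715.9277 billion.
ΔM = M₂ − M₁ = 18715.9277 − 15503.5555 = 3212.3722 billion.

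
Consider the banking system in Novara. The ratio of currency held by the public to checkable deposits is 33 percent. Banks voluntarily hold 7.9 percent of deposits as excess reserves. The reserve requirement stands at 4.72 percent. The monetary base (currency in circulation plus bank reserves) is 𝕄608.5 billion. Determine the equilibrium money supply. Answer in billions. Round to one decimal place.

The money multiplier is m = (1 + c) / (rr + e + c) = (1 + 0.33) / (0.0472 + 0.079 + 0.33) ≈ 2.91539.
So M = m × MB = 2.91539 × 608.5 ≈ 1774.0148 billion.

𝕄1774.0 billion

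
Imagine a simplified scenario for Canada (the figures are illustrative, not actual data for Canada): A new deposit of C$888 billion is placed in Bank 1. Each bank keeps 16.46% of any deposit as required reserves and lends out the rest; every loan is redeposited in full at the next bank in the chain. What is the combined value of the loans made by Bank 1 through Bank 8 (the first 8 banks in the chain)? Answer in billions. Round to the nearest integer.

Bank i lends (1 − rr)^i of the original deposit: Bank 1 lends 888·0.8354 = 741.8352, Bank 2 lends 888·0.8354² ≈ 619.7291, and so on.
Summing a geometric series: total = 888·[0.8354·(1 − 0.8354^8) / (1 − 0.8354)] ≈ 3437.7597 billion.

C$3438 billion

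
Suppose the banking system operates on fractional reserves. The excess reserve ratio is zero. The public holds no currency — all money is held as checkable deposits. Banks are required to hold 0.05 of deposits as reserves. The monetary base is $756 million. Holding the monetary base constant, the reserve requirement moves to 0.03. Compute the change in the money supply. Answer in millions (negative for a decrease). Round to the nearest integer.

Initially m₁ = 1 / (0.05) = 20, so M₁ = 20 × 756 = 15120 million.
After the change m₂ = 1 / (0.03) ≈ 33.3333, so M₂ = 33.3333 × 756 = 25199.9748 million.
ΔM = M₂ − M₁ = 25199.9748 − 15120 = 10079.9748 million.

$10080 million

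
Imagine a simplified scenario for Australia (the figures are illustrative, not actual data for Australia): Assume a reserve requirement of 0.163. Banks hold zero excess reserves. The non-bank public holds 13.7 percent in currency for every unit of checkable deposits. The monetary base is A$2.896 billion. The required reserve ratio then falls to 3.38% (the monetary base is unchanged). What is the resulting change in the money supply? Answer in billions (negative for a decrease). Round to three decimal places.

A$8.303 billion

Initially m₁ = (1 + 0.137) / (0.163 + 0.137) = 3.79, so M₁ = 3.79 × 2.896 ≈ 10.9758 billion.
After the change m₂ = (1 + 0.137) / (0.0338 + 0.137) ≈ 6.65691, so M₂ = 6.65691 × 2.896 ≈ 19.2784 billion.
ΔM = M₂ − M₁ = 19.2784 − 10.9758 = 8.3026 billion.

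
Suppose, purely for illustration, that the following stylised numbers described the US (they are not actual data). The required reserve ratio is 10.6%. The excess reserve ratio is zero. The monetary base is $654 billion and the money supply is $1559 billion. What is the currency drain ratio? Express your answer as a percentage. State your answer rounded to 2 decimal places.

54.01%

Using m = M/MB = 1559/654 ≈ 2.383792. From m = (1 + c)/(c + rr + e), rearranging gives 1 + c = m·(c + rr + e), so c·(1 − m) = m·(rr + e) − 1.
Hence c = [m·(rr + e) − 1]/(1 − m) = [2.383792 × (0.106 + 0) − 1] / (1 − 2.383792) ≈ 0.540051.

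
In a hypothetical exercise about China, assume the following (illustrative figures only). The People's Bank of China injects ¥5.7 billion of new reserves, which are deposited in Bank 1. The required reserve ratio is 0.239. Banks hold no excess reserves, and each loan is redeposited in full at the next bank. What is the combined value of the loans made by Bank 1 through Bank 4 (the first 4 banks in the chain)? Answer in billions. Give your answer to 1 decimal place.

Bank i lends (1 − rr)^i of the original deposit: Bank 1 lends 5.7·0.7610 = 4.3377, Bank 2 lends 5.7·0.7610² ≈ 3.3010, and so on.
Summing a geometric series: total = 5.7·[0.7610·(1 − 0.7610^4) / (1 − 0.7610)] ≈ 12.0624 billion.

¥12.1 billion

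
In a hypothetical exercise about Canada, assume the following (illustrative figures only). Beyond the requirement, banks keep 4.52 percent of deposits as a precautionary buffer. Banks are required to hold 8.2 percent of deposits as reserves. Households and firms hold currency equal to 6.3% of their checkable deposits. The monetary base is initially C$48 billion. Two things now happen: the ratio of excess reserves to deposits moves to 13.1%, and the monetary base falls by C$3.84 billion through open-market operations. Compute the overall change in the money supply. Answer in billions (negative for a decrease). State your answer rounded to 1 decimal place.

Before: m₁ = (1 + 0.063) / (0.082 + 0.0452 + 0.063) ≈ 5.5889, MB₁ = 48, so M₁ = 5.5889 × 48 = 268.2672 billion.
After: m₂ = (1 + 0.063) / (0.082 + 0.131 + 0.063) ≈ 3.8514, MB₂ = 48 − 3.84 = 44.16, so M₂ = 3.8514 × 44.16 ≈ 170.0778 billion.
ΔM = M₂ − M₁ = 170.0778 − 268.2672 = -98.1894 billion.

-98.2 billion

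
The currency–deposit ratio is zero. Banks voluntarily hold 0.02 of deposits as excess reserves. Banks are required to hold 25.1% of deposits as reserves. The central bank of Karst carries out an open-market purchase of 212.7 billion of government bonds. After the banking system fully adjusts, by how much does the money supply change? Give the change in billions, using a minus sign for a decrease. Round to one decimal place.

The money multiplier is m = 1 / (rr + e) = 1 / (0.251 + 0.02) ≈ 3.69004.
The purchase adds 212.7 billion of base, so ΔM = m × ΔMB = 3.69004 × (+212.7) ≈ 784.8715 billion.

784.9 billion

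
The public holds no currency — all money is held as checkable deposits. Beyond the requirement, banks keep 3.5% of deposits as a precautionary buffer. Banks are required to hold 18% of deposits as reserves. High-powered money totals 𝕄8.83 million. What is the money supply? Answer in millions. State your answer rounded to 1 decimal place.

𝕄41.1 million

The money multiplier is m = 1 / (rr + e) = 1 / (0.18 + 0.035) ≈ 4.6512.
So M = m × MB = 4.6512 × 8.83 ≈ 41.0701 million.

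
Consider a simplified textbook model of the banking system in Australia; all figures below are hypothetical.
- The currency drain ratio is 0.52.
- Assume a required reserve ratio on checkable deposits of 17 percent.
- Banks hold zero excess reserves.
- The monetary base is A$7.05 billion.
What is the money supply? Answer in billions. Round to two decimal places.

A$15.53 billion

The money multiplier is m = (1 + c) / (rr + c) = (1 + 0.52) / (0.17 + 0.52) ≈ 2.2029.
So M = m × MB = 2.2029 × 7.05 ≈ 15.5304 billion.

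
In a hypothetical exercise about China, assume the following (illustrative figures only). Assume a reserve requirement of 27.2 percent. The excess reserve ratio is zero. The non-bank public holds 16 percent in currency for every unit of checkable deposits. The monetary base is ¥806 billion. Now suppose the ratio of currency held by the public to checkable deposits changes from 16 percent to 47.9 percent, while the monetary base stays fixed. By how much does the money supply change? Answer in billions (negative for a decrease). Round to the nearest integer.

Initially m₁ = (1 + 0.16) / (0.272 + 0.16) ≈ 2.6852, so M₁ = 2.6852 × 806 = 2164.2712 billion.
After the change m₂ = (1 + 0.479) / (0.272 + 0.479) ≈ 1.9694, so M₂ = 1.9694 × 806 = 1587.3364 billion.
ΔM = M₂ − M₁ = 1587.3364 − 2164.2712 = -576.9348 billion.

-577 billion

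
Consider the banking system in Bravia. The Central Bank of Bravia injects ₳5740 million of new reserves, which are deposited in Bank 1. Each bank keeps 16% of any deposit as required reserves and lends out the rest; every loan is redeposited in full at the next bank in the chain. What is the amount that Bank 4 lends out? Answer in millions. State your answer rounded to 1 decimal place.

₳2857.8 million

Each bank lends a fraction (1 − rr) = 0.8400 of the deposit it receives, so Bank 4 receives 5740·0.8400^3 and lends 5740·0.8400^4 ≈ 2857.7816 million.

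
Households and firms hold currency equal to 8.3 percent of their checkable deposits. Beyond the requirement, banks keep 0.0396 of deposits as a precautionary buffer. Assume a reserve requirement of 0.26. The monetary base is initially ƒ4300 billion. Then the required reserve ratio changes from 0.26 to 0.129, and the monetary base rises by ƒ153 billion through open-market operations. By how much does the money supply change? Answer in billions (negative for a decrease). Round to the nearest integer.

Before: m₁ = (1 + 0.083) / (0.26 + 0.0396 + 0.083) ≈ 2.83063, MB₁ = 4300, so M₁ = 2.83063 × 4300 = 12171.709 billion.
After: m₂ = (1 + 0.083) / (0.129 + 0.0396 + 0.083) ≈ 4.30445, MB₂ = 4300 + 153 = 4453, so M₂ = 4.30445 × 4453 ≈ 19167.7159 billion.
ΔM = M₂ − M₁ = 19167.7159 − 12171.709 = 6996.0069 billion.

ƒ6996 billion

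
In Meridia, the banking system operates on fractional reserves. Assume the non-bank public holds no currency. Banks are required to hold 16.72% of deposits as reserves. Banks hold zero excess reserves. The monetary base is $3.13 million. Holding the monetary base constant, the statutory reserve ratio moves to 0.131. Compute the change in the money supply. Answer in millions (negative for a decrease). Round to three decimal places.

Initially m₁ = 1 / (0.1672) ≈ 5.98086, so M₁ = 5.98086 × 3.13 ≈ 18.7201 million.
After the change m₂ = 1 / (0.131) ≈ 7.63359, so M₂ = 7.63359 × 3.13 ≈ 23.8931 million.
ΔM = M₂ − M₁ = 23.8931 − 18.7201 = 5.173 million.

$5.173 million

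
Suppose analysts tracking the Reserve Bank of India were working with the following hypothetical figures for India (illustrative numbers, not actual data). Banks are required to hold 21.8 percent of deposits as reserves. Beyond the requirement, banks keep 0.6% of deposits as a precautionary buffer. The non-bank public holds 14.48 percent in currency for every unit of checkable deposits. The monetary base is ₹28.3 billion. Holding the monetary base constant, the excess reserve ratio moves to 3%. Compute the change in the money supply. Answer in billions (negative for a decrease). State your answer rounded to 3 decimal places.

-5.367 billion

Initially m₁ = (1 + 0.1448) / (0.218 + 0.006 + 0.1448) ≈ 3.104121, so M₁ = 3.104121 × 28.3 ≈ 87.8466 billion.
After the change m₂ = (1 + 0.1448) / (0.218 + 0.03 + 0.1448) ≈ 2.914460, so M₂ = 2.914460 × 28.3 ≈ 82.4792 billion.
ΔM = M₂ − M₁ = 82.4792 − 87.8466 = -5.3674 billion.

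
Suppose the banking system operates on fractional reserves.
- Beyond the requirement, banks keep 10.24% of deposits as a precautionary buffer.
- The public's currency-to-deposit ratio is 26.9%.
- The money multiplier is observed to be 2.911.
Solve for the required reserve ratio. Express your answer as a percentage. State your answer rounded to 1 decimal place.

Using m = 2.911. Since m = (1 + c)/(c + rr + e), the denominator satisfies c + rr + e = (1 + c)/m = (1 + 0.269) / 2.911 ≈ 0.435933.
With c = 0.269 and e = 0.1024, the required reserve ratio is 0.435933 − 0.269 − 0.1024 = 0.064533.

6.5%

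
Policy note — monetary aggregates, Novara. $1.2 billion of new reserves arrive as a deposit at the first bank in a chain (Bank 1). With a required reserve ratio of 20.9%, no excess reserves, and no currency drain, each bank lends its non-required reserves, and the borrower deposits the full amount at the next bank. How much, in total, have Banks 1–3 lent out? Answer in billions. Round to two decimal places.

Bank i lends (1 − rr)^i of the original deposit: Bank 1 lends 1.2·0.7910 = 0.9492, Bank 2 lends 1.2·0.7910² ≈ 0.7508, and so on.
Summing a geometric series: total = 1.2·[0.7910·(1 − 0.7910^3) / (1 − 0.7910)] ≈ 2.2939 billion.

$2.29 billion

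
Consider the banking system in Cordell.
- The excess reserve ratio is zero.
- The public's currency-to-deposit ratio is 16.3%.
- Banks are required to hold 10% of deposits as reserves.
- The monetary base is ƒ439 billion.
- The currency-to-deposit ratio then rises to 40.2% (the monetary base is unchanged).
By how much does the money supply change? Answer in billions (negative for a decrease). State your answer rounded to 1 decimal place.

-715.2 billion

Initially m₁ = (1 + 0.163) / (0.1 + 0.163) ≈ 4.42205, so M₁ = 4.42205 × 439 ≈ 1941.2799 billion.
After the change m₂ = (1 + 0.402) / (0.1 + 0.402) ≈ 2.79283, so M₂ = 2.79283 × 439 ≈ 1226.0524 billion.
ΔM = M₂ − M₁ = 1226.0524 − 1941.2799 = -715.2275 billion.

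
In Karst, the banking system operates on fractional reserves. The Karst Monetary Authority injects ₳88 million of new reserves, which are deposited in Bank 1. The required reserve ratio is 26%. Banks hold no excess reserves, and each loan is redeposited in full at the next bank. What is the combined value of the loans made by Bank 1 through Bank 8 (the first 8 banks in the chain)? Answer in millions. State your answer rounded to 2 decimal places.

₳227.94 million

Bank i lends (1 − rr)^i of the original deposit: Bank 1 lends 88·0.7400 = 65.1200, Bank 2 lends 88·0.7400² = 48.1888, and so on.
Summing a geometric series: total = 88·[0.7400·(1 − 0.7400^8) / (1 − 0.7400)] ≈ 227.9402 million.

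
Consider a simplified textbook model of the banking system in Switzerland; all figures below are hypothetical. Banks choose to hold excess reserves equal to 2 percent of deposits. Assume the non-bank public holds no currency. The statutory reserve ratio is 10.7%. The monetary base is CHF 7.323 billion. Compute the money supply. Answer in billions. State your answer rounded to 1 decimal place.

The money multiplier is m = 1 / (rr + e) = 1 / (0.107 + 0.02) ≈ 7.8740.
So M = m × MB = 7.8740 × 7.323 ≈ 57.6613 billion.

CHF 57.7 billion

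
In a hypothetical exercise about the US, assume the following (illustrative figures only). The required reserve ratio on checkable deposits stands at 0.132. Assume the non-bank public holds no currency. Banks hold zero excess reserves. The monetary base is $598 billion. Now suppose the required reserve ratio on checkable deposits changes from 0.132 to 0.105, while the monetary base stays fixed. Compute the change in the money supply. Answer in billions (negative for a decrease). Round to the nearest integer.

$1165 billion

Initially m₁ = 1 / (0.132) ≈ 7.5758, so M₁ = 7.5758 × 598 = 4530.3284 billion.
After the change m₂ = 1 / (0.105) ≈ 9.5238, so M₂ = 9.5238 × 598 = 5695.2324 billion.
ΔM = M₂ − M₁ = 5695.2324 − 4530.3284 = 1164.904 billion.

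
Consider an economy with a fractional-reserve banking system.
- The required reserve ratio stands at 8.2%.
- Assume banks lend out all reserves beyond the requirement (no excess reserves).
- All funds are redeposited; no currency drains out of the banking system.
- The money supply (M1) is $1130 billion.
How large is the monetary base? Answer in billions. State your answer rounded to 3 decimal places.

$92.660 billion

With no currency drain and no excess reserves, the money multiplier is m = 1/rr = 1/0.082 ≈ 12.1951220.
The monetary base is MB = M / m = 1130 / 12.1951220 ≈ 92.66 billion.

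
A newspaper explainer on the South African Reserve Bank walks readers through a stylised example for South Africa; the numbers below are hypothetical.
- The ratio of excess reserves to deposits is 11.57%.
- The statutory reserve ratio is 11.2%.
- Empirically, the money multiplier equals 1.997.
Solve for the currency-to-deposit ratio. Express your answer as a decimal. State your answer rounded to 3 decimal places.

Using m = 1.997. From m = (1 + c)/(c + rr + e), rearranging gives 1 + c = m·(c + rr + e), so c·(1 − m) = m·(rr + e) − 1.
Hence c = [m·(rr + e) − 1]/(1 − m) = [1.997 × (0.112 + 0.1157) − 1] / (1 − 1.997) ≈ 0.546924.

0.547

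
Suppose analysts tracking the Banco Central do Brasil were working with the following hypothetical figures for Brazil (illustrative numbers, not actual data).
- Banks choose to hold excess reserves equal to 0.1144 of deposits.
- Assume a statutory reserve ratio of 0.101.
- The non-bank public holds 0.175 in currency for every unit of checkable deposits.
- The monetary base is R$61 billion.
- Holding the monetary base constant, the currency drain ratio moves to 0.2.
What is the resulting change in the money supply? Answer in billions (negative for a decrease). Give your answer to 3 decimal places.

-7.378 billion

Initially m₁ = (1 + 0.175) / (0.101 + 0.1144 + 0.175) ≈ 3.009734, so M₁ = 3.009734 × 61 ≈ 183.5938 billion.
After the change m₂ = (1 + 0.2) / (0.101 + 0.1144 + 0.2) ≈ 2.888782, so M₂ = 2.888782 × 61 ≈ 176.2157 billion.
ΔM = M₂ − M₁ = 176.2157 − 183.5938 = -7.3781 billion.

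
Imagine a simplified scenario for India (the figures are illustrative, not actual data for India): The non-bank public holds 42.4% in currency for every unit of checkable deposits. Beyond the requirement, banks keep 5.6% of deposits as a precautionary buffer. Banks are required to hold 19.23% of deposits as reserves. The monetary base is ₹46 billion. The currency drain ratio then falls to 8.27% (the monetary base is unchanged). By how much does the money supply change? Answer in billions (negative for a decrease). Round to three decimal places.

Initially m₁ = (1 + 0.424) / (0.1923 + 0.056 + 0.424) ≈ 2.118102, so M₁ = 2.118102 × 46 ≈ 97.4327 billion.
After the change m₂ = (1 + 0.0827) / (0.1923 + 0.056 + 0.0827) ≈ 3.270997, so M₂ = 3.270997 × 46 ≈ 150.4659 billion.
ΔM = M₂ − M₁ = 150.4659 − 97.4327 = 53.0332 billion.

₹53.033 billion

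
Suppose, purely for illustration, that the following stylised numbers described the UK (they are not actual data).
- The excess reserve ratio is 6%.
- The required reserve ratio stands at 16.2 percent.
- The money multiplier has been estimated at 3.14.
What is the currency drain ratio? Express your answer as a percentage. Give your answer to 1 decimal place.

14.2%

Using m = 3.14. From m = (1 + c)/(c + rr + e), rearranging gives 1 + c = m·(c + rr + e), so c·(1 − m) = m·(rr + e) − 1.
Hence c = [m·(rr + e) − 1]/(1 − m) = [3.14 × (0.162 + 0.06) − 1] / (1 − 3.14) ≈ 0.141551.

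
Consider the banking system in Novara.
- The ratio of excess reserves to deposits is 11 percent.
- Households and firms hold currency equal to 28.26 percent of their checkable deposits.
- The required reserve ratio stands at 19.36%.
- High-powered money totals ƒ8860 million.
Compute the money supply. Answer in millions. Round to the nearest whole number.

ƒ19386 million

The money multiplier is m = (1 + c) / (rr + e + c) = (1 + 0.2826) / (0.1936 + 0.11 + 0.2826) ≈ 2.18799.
So M = m × MB = 2.18799 × 8860 = 19385.5914 million.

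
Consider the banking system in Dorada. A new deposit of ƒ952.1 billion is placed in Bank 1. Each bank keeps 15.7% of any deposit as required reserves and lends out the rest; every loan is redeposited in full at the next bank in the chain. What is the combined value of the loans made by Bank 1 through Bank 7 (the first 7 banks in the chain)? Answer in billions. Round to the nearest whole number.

Bank i lends (1 − rr)^i of the original deposit: Bank 1 lends 952.1·0.8430 = 802.6203, Bank 2 lends 952.1·0.8430² ≈ 676.6089, and so on.
Summing a geometric series: total = 952.1·[0.8430·(1 − 0.8430^7) / (1 − 0.8430)] ≈ 3565.5404 billion.

ƒ3566 billion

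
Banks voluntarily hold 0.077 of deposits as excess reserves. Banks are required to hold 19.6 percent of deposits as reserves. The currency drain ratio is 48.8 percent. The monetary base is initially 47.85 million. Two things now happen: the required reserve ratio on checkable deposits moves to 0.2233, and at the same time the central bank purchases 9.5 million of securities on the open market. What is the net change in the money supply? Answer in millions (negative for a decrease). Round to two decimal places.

Before: m₁ = (1 + 0.488) / (0.196 + 0.077 + 0.488) ≈ 1.95532, MB₁ = 47.85, so M₁ = 1.95532 × 47.85 ≈ 93.5621 million.
After: m₂ = (1 + 0.488) / (0.2233 + 0.077 + 0.488) ≈ 1.88761, MB₂ = 47.85 + 9.5 = 57.35, so M₂ = 1.88761 × 57.35 ≈ 108.2544 million.
ΔM = M₂ − M₁ = 108.2544 − 93.5621 = 14.6923 million.

14.69 million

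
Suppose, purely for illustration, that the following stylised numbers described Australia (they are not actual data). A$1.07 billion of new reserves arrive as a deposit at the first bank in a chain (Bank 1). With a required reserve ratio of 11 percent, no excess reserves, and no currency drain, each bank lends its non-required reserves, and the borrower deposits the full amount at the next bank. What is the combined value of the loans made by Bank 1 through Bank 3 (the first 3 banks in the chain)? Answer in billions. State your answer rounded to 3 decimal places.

A$2.554 billion

Bank i lends (1 − rr)^i of the original deposit: Bank 1 lends 1.07·0.8900 = 0.9523, Bank 2 lends 1.07·0.8900² ≈ 0.8475, and so on.
Summing a geometric series: total = 1.07·[0.8900·(1 − 0.8900^3) / (1 − 0.8900)] ≈ 2.5542 billion.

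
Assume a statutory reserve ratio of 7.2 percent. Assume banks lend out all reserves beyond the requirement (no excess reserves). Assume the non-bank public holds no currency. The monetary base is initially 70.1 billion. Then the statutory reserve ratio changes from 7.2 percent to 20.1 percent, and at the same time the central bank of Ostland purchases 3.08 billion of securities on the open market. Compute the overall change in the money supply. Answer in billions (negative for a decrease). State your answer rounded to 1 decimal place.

Before: m₁ = 1 / (0.072) ≈ 13.8889, MB₁ = 70.1, so M₁ = 13.8889 × 70.1 ≈ 973.6119 billion.
After: m₂ = 1 / (0.201) ≈ 4.9751, MB₂ = 70.1 + 3.08 = 73.18, so M₂ = 4.9751 × 73.18 ≈ 364.0778 billion.
ΔM = M₂ − M₁ = 364.0778 − 973.6119 = -609.5341 billion.

-609.5 billion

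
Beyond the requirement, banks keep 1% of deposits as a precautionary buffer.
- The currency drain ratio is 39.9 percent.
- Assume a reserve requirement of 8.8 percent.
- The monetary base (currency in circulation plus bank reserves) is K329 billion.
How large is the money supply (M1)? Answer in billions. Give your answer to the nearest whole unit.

K926 billion

The money multiplier is m = (1 + c) / (rr + e + c) = (1 + 0.399) / (0.088 + 0.01 + 0.399) ≈ 2.8149.
So M = m × MB = 2.8149 × 329 = 926.1021 billion.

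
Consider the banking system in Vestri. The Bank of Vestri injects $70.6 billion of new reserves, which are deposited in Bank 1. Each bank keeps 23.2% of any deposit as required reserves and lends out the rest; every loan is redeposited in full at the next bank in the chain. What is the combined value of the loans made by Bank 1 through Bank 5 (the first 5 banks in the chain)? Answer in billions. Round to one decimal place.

$171.3 billion

Bank i lends (1 − rr)^i of the original deposit: Bank 1 lends 70.6·0.7680 = 54.2208, Bank 2 lends 70.6·0.7680² ≈ 41.6416, and so on.
Summing a geometric series: total = 70.6·[0.7680·(1 − 0.7680^5) / (1 − 0.7680)] ≈ 171.2673 billion.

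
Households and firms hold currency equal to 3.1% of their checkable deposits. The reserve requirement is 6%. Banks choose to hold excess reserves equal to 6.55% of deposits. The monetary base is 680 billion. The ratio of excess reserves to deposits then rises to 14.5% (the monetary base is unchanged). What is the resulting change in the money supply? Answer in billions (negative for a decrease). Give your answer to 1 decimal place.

-1509.1 billion

Initially m₁ = (1 + 0.031) / (0.06 + 0.0655 + 0.031) ≈ 6.58786, so M₁ = 6.58786 × 680 = 4479.7448 billion.
After the change m₂ = (1 + 0.031) / (0.06 + 0.145 + 0.031) ≈ 4.36864, so M₂ = 4.36864 × 680 = 2970.6752 billion.
ΔM = M₂ − M₁ = 2970.6752 − 4479.7448 = -1509.0696 billion.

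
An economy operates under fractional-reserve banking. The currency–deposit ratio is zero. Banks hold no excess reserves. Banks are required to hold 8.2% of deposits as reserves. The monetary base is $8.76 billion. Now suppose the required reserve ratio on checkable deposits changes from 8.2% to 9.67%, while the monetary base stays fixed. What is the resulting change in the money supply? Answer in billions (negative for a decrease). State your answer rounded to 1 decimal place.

-16.2 billion

Initially m₁ = 1 / (0.082) ≈ 12.1951, so M₁ = 12.1951 × 8.76 ≈ 106.8291 billion.
After the change m₂ = 1 / (0.0967) ≈ 10.3413, so M₂ = 10.3413 × 8.76 ≈ 90.5898 billion.
ΔM = M₂ − M₁ = 90.5898 − 106.8291 = -16.2393 billion.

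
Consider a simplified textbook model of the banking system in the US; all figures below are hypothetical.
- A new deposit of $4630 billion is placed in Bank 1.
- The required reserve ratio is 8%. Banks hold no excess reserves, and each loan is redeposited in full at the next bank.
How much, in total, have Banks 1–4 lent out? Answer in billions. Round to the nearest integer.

$15101 billion

Bank i lends (1 − rr)^i of the original deposit: Bank 1 lends 4630·0.9200 = 4259.6000, Bank 2 lends 4630·0.9200² = 3918.8320, and so on.
Summing a geometric series: total = 4630·[0.9200·(1 − 0.9200^4) / (1 − 0.9200)] ≈ 15100.6568 billion.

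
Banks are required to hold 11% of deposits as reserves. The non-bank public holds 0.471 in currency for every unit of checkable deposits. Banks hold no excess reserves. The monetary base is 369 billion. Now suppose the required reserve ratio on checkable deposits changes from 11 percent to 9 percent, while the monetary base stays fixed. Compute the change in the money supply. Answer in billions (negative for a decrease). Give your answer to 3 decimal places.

Initially m₁ = (1 + 0.471) / (0.11 + 0.471) ≈ 2.5318417, so M₁ = 2.5318417 × 369 ≈ 934.2496 billion.
After the change m₂ = (1 + 0.471) / (0.09 + 0.471) ≈ 2.6221034, so M₂ = 2.6221034 × 369 ≈ 967.5562 billion.
ΔM = M₂ − M₁ = 967.5562 − 934.2496 = 33.3066 billion.

33.307 billion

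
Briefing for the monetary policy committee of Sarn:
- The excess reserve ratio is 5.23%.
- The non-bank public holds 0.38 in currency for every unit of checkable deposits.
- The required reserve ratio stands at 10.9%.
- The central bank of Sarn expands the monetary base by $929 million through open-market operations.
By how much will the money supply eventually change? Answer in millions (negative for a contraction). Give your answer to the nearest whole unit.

$2368 million

The money multiplier is m = (1 + c) / (rr + e + c) = (1 + 0.38) / (0.109 + 0.0523 + 0.38) ≈ 2.5494.
The purchase adds 929 million of base, so ΔM = m × ΔMB = 2.5494 × (+929) = 2368.3926 million.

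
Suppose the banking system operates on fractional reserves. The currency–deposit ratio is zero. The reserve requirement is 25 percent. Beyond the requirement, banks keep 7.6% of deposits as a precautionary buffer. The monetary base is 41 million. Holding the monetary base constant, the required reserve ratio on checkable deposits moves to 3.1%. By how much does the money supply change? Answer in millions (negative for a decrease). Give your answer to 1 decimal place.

Initially m₁ = 1 / (0.25 + 0.076) ≈ 3.0675, so M₁ = 3.0675 × 41 = 125.7675 million.
After the change m₂ = 1 / (0.031 + 0.076) ≈ 9.3458, so M₂ = 9.3458 × 41 = 383.1778 million.
ΔM = M₂ − M₁ = 383.1778 − 125.7675 = 257.4103 million.

257.4 million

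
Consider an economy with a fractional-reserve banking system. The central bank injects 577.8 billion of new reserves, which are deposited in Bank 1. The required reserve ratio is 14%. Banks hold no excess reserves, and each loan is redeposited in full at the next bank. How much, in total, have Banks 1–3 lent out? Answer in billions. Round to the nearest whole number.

Bank i lends (1 − rr)^i of the original deposit: Bank 1 lends 577.8·0.8600 = 496.9080, Bank 2 lends 577.8·0.8600² ≈ 427.3409, and so on.
Summing a geometric series: total = 577.8·[0.8600·(1 − 0.8600^3) / (1 − 0.8600)] ≈ 1291.7620 billion.

1292 billion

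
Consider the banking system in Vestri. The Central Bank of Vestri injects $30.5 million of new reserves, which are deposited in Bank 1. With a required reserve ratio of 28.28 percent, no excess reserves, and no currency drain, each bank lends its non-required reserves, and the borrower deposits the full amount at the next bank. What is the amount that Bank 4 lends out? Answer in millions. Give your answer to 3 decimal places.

$8.070 million

Each bank lends a fraction (1 − rr) = 0.7172 of the deposit it receives, so Bank 4 receives 30.5·0.7172^3 and lends 30.5·0.7172^4 ≈ 8.0698 million.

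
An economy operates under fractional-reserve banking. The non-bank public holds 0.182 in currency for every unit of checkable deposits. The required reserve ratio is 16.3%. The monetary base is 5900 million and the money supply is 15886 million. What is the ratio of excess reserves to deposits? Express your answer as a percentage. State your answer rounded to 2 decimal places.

9.40%

Using m = M/MB = 15886/5900 ≈ 2.692542. Since m = (1 + c)/(c + rr + e), the denominator satisfies c + rr + e = (1 + c)/m = (1 + 0.182) / 2.692542 ≈ 0.438990.
With c = 0.182 and rr = 0.163, the ratio of excess reserves to deposits is 0.438990 − 0.182 − 0.163 = 0.09399.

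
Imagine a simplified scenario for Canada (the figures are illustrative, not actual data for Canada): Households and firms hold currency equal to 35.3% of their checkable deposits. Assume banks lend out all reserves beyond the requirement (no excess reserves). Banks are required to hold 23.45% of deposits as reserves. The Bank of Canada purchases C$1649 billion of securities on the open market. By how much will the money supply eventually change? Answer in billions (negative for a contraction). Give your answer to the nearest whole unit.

C$3798 billion

The money multiplier is m = (1 + c) / (rr + c) = (1 + 0.353) / (0.2345 + 0.353) ≈ 2.30298.
The purchase adds 1649 billion of base, so ΔM = m × ΔMB = 2.30298 × (+1649) ≈ 3797.614 billion.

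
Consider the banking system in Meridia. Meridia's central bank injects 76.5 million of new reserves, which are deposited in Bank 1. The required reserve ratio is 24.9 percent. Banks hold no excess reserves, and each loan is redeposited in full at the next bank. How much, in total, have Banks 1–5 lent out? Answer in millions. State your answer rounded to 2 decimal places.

175.61 million

Bank i lends (1 − rr)^i of the original deposit: Bank 1 lends 76.5·0.7510 = 57.4515, Bank 2 lends 76.5·0.7510² ≈ 43.1461, and so on.
Summing a geometric series: total = 76.5·[0.7510·(1 − 0.7510^5) / (1 − 0.7510)] ≈ 175.6099 million.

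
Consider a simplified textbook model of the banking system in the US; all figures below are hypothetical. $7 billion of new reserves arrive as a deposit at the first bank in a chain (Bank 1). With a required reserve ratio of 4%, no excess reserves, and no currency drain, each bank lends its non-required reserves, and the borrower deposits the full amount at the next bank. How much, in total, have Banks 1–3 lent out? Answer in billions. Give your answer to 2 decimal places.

Bank i lends (1 − rr)^i of the original deposit: Bank 1 lends 7·0.9600 = 6.7200, Bank 2 lends 7·0.9600² = 6.4512, and so on.
Summing a geometric series: total = 7·[0.9600·(1 − 0.9600^3) / (1 − 0.9600)] ≈ 19.3644 billion.

$19.36 billion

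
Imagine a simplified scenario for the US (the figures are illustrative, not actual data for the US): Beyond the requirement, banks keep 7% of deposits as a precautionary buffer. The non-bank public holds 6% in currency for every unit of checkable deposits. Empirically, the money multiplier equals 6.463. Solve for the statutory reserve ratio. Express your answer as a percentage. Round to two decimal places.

3.40%

Using m = 6.463. Since m = (1 + c)/(c + rr + e), the denominator satisfies c + rr + e = (1 + c)/m = (1 + 0.06) / 6.463 ≈ 0.164011.
With c = 0.06 and e = 0.07, the statutory reserve ratio is 0.164011 − 0.06 − 0.07 = 0.034011.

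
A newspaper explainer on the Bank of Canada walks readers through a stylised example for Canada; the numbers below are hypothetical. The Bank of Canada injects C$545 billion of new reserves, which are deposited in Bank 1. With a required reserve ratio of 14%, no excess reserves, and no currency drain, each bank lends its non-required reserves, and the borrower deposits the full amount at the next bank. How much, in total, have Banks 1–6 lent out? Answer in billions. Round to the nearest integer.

C$1993 billion

Bank i lends (1 − rr)^i of the original deposit: Bank 1 lends 545·0.8600 = 468.7000, Bank 2 lends 545·0.8600² = 403.0820, and so on.
Summing a geometric series: total = 545·[0.8600·(1 − 0.8600^6) / (1 − 0.8600)] ≈ 1993.4238 billion.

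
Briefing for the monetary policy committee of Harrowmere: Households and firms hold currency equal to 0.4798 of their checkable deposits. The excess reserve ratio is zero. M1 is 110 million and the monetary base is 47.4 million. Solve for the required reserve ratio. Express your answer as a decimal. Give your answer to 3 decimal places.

Using m = M/MB = 110/47.4 ≈ 2.320675. Since m = (1 + c)/(c + rr + e), the denominator satisfies c + rr + e = (1 + c)/m = (1 + 0.4798) / 2.320675 ≈ 0.637659.
With c = 0.4798 and e = 0, the required reserve ratio is 0.637659 − 0.4798 − 0 = 0.157859.

0.158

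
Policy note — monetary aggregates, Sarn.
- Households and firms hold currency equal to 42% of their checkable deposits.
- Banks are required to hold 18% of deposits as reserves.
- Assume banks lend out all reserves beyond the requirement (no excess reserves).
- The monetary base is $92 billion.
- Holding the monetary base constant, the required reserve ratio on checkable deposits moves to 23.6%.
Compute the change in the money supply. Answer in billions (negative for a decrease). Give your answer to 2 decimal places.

-18.59 billion

Initially m₁ = (1 + 0.42) / (0.18 + 0.42) ≈ 2.36667, so M₁ = 2.36667 × 92 ≈ 217.7336 billion.
After the change m₂ = (1 + 0.42) / (0.236 + 0.42) ≈ 2.16463, so M₂ = 2.16463 × 92 ≈ 199.146 billion.
ΔM = M₂ − M₁ = 199.146 − 217.7336 = -18.5876 billion.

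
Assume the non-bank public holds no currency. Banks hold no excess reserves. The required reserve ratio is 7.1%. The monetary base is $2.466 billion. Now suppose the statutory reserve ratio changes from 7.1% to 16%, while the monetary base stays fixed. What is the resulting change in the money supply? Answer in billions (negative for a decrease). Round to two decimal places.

Initially m₁ = 1 / (0.071) ≈ 14.0845, so M₁ = 14.0845 × 2.466 ≈ 34.7324 billion.
After the change m₂ = 1 / (0.16) = 6.25, so M₂ = 6.25 × 2.466 = 15.4125 billion.
ΔM = M₂ − M₁ = 15.4125 − 34.7324 = -19.3199 billion.

-19.32 billion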